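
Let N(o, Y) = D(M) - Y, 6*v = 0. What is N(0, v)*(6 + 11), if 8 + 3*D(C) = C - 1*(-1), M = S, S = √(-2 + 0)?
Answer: -119/3 + 17*I*√2/3 ≈ -39.667 + 8.0139*I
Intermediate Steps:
v = 0 (v = (⅙)*0 = 0)
S = I*√2 (S = √(-2) = I*√2 ≈ 1.4142*I)
M = I*√2 ≈ 1.4142*I
D(C) = -7/3 + C/3 (D(C) = -8/3 + (C - 1*(-1))/3 = -8/3 + (C + 1)/3 = -8/3 + (1 + C)/3 = -8/3 + (⅓ + C/3) = -7/3 + C/3)
N(o, Y) = -7/3 - Y + I*√2/3 (N(o, Y) = (-7/3 + (I*√2)/3) - Y = (-7/3 + I*√2/3) - Y = -7/3 - Y + I*√2/3)
N(0, v)*(6 + 11) = (-7/3 - 1*0 + I*√2/3)*(6 + 11) = (-7/3 + 0 + I*√2/3)*17 = (-7/3 + I*√2/3)*17 = -119/3 + 17*I*√2/3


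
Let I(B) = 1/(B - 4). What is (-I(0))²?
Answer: 1/16 ≈ 0.062500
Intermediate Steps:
I(B) = 1/(-4 + B)
(-I(0))² = (-1/(-4 + 0))² = (-1/(-4))² = (-1*(-¼))² = (¼)² = 1/16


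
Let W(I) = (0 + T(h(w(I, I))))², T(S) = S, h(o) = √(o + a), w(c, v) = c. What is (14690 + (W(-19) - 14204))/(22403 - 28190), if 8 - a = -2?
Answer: -53/643 ≈ -0.082426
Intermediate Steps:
a = 10 (a = 8 - 1*(-2) = 8 + 2 = 10)
h(o) = √(10 + o) (h(o) = √(o + 10) = √(10 + o))
W(I) = 10 + I (W(I) = (0 + √(10 + I))² = (√(10 + I))² = 10 + I)
(14690 + (W(-19) - 14204))/(22403 - 28190) = (14690 + ((10 - 19) - 14204))/(22403 - 28190) = (14690 + (-9 - 14204))/(-5787) = (14690 - 14213)*(-1/5787) = 477*(-1/5787) = -53/643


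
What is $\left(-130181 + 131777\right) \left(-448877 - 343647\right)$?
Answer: $-1264868304$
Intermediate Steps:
$\left(-130181 + 131777\right) \left(-448877 - 343647\right) = 1596 \left(-792524\right) = -1264868304$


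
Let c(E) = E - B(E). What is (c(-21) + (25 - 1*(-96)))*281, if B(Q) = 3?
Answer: 27257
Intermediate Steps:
c(E) = -3 + E (c(E) = E - 1*3 = E - 3 = -3 + E)
(c(-21) + (25 - 1*(-96)))*281 = ((-3 - 21) + (25 - 1*(-96)))*281 = (-24 + (25 + 96))*281 = (-24 + 121)*281 = 97*281 = 27257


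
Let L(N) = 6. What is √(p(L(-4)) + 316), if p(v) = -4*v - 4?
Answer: 12*√2 ≈ 16.971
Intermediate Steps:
p(v) = -4 - 4*v
√(p(L(-4)) + 316) = √((-4 - 4*6) + 316) = √((-4 - 24) + 316) = √(-28 + 316) = √288 = 12*√2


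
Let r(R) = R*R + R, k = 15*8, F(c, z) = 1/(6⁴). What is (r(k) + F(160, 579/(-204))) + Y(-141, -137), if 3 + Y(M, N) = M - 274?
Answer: 18276193/1296 ≈ 14102.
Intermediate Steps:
Y(M, N) = -277 + M (Y(M, N) = -3 + (M - 274) = -3 + (-274 + M) = -277 + M)
F(c, z) = 1/1296
k = 120
r(R) = R + R² (r(R) = R² + R = R + R²)
(r(k) + F(160, 579/(-204))) + Y(-141, -137) = (120*(1 + 120) + 1/1296) + (-277 - 141) = (120*121 + 1/1296) - 418 = (14520 + 1/1296) - 418 = 18817921/1296 - 418 = 18276193/1296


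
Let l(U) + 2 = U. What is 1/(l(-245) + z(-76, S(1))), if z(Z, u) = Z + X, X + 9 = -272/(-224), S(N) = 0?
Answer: -14/4631 ≈ -0.0030231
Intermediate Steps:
l(U) = -2 + U
X = -109/14 (X = -9 - 272/(-224) = -9 - 272*(-1/224) = -9 + 17/14 = -109/14 ≈ -7.7857)
z(Z, u) = -109/14 + Z (z(Z, u) = Z - 109/14 = -109/14 + Z)
1/(l(-245) + z(-76, S(1))) = 1/((-2 - 245) + (-109/14 - 76)) = 1/(-247 - 1173/14) = 1/(-4631/14) = -14/4631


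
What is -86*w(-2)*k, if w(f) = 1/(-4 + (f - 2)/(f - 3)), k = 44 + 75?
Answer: 25585/8 ≈ 3198.1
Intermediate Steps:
k = 119
w(f) = 1/(-4 + (-2 + f)/(-3 + f))
-86*w(-2)*k = -86*(3 - 1*(-2))/(-10 + 3*(-2))*119 = -86*(3 + 2)/(-10 - 6)*119 = -86*5/(-16)*119 = -86*(-1/16*5)*119 = -(-215)*119/8 = -86*(-595/16) = 25585/8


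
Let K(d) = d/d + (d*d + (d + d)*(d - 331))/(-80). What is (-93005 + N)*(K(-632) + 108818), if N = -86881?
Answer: -79699211844/5 ≈ -1.5940e+10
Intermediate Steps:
K(d) = 1 - d²/80 - d*(-331 + d)/40 (K(d) = 1 + (d² + (2*d)*(-331 + d))*(-1/80) = 1 + (d² + 2*d*(-331 + d))*(-1/80) = 1 + (-d²/80 - d*(-331 + d)/40) = 1 - d²/80 - d*(-331 + d)/40)
(-93005 + N)*(K(-632) + 108818) = (-93005 - 86881)*((1 - 3/80*(-632)² + (331/40)*(-632)) + 108818) = -179886*((1 - 3/80*399424 - 26149/5) + 108818) = -179886*((1 - 74892/5 - 26149/5) + 108818) = -179886*(-101036/5 + 108818) = -179886*443054/5 = -79699211844/5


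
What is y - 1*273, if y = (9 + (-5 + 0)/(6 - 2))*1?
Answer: -1061/4 ≈ -265.25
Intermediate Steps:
y = 31/4 (y = (9 - 5/4)*1 = (31/4)*1 = 31/4 ≈ 7.7500)
y - 1*273 = 31/4 - 1*273 = 31/4 - 273 = -1061/4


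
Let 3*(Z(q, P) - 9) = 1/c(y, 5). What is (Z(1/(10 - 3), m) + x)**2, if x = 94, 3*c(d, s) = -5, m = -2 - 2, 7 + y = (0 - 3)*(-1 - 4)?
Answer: 264196/25 ≈ 10568.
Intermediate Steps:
y = 8 (y = -7 + (0 - 3)*(-1 - 4) = -7 - 3*(-5) = -7 + 15 = 8)
m = -4
c(d, s) = -5/3 (c(d, s) = (1/3)*(-5) = -5/3)
Z(q, P) = 44/5 (Z(q, P) = 9 + 1/(3*(-5/3)) = 9 + (1/3)*(-3/5) = 9 - 1/5 = 44/5)
(Z(1/(10 - 3), m) + x)**2 = (44/5 + 94)**2 = (514/5)**2 = 264196/25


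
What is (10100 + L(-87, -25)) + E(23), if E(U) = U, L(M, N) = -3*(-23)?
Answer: 10192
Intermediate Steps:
L(M, N) = 69
(10100 + L(-87, -25)) + E(23) = (10100 + 69) + 23 = 10169 + 23 = 10192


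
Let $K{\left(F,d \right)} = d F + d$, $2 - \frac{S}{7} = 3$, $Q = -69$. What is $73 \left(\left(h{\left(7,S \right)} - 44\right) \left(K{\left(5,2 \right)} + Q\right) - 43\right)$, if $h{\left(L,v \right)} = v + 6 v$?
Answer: $383834$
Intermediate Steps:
$S = -7$ ($S = 14 - 21 = -7$)
$h{\left(L,v \right)} = 7 v$
$K{\left(F,d \right)} = d + F d$ ($K{\left(F,d \right)} = F d + d = d + F d$)
$73 \left(\left(h{\left(7,S \right)} - 44\right) \left(K{\left(5,2 \right)} + Q\right) - 43\right) = 73 \left(\left(7 \left(-7\right) - 44\right) \left(2 \left(1 + 5\right) - 69\right) - 43\right) = 73 \left(\left(-49 - 44\right) \left(2 \cdot 6 - 69\right) - 43\right) = 73 \left(- 93 \left(12 - 69\right) - 43\right) = 73 \left(\left(-93\right) \left(-57\right) - 43\right) = 73 \left(5301 - 43\right) = 73 \cdot 5258 = 383834$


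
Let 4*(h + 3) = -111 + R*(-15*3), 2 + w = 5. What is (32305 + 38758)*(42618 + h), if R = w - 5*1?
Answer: 12111906657/4 ≈ 3.0280e+9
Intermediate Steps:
w = 3 (w = -2 + 5 = 3)
R = -2 (R = 3 - 5*1 = 3 - 5 = -2)
h = -33/4 (h = -3 + (-111 - (-30)*3)/4 = -3 + (-111 - 2*(-45))/4 = -3 + (-111 + 90)/4 = -3 + (1/4)*(-21) = -3 - 21/4 = -33/4 ≈ -8.2500)
(32305 + 38758)*(42618 + h) = (32305 + 38758)*(42618 - 33/4) = 71063*(170439/4) = 12111906657/4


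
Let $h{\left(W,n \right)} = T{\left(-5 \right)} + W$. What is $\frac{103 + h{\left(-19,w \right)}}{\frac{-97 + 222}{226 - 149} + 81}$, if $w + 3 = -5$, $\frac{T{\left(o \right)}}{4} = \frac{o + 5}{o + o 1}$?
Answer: $\frac{3234}{3181} \approx 1.0167$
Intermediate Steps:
$T{\left(o \right)} = \frac{2 \left(5 + o\right)}{o}$ ($T{\left(o \right)} = 4 \frac{o + 5}{o + o 1} = 4 \frac{5 + o}{o + o} = 4 \frac{5 + o}{2 o} = \frac{2 \left(5 + o\right)}{o}$)
$w = -8$ ($w = -3 - 5 = -8$)
$h{\left(W,n \right)} = W$ ($h{\left(W,n \right)} = \left(2 + \frac{10}{-5}\right) + W = \left(2 + 10 \left(- \frac{1}{5}\right)\right) + W = \left(2 - 2\right) + W = 0 + W = W$)
$\frac{103 + h{\left(-19,w \right)}}{\frac{-97 + 222}{226 - 149} + 81} = \frac{103 - 19}{\frac{-97 + 222}{226 - 149} + 81} = \frac{84}{\frac{125}{77} + 81} = \frac{84}{\frac{6362}{77}} = 84 \cdot \frac{77}{6362} = \frac{3234}{3181}$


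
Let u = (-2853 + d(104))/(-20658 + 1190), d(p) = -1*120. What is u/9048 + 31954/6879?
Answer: 1876201520641/403903841952 ≈ 4.6452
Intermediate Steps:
d(p) = -120
u = 2973/19468 (u = (-2853 - 120)/(-20658 + 1190) = -2973/(-19468) = -2973*(-1/19468) = 2973/19468 ≈ 0.15271)
u/9048 + 31954/6879 = (2973/19468)/9048 + 31954/6879 = (2973/19468)*(1/9048) + 31954*(1/6879) = 991/58715488 + 31954/6879 = 1876201520641/403903841952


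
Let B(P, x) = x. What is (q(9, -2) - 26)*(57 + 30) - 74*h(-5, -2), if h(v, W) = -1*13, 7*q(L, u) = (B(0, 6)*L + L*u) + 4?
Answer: -5620/7 ≈ -802.86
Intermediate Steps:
q(L, u) = 4/7 + 6*L/7 + L*u/7 (q(L, u) = ((6*L + L*u) + 4)/7 = (4 + 6*L + L*u)/7 = 4/7 + 6*L/7 + L*u/7)
h(v, W) = -13
(q(9, -2) - 26)*(57 + 30) - 74*h(-5, -2) = ((4/7 + (6/7)*9 + (⅐)*9*(-2)) - 26)*(57 + 30) - 74*(-13) = ((4/7 + 54/7 - 18/7) - 26)*87 + 962 = (40/7 - 26)*87 + 962 = -142/7*87 + 962 = -12354/7 + 962 = -5620/7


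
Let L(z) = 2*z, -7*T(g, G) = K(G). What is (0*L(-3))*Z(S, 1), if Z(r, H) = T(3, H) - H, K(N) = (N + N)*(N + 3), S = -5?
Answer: 0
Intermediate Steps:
K(N) = 2*N*(3 + N) (K(N) = (2*N)*(3 + N) = 2*N*(3 + N))
T(g, G) = -2*G*(3 + G)/7
Z(r, H) = -H - 2*H*(3 + H)/7 (Z(r, H) = -2*H*(3 + H)/7 - H = -H - 2*H*(3 + H)/7)
(0*L(-3))*Z(S, 1) = (0*(2*(-3)))*((⅐)*1*(-13 - 2*1)) = (0*(-6))*((⅐)*1*(-13 - 2)) = 0*((⅐)*1*(-15)) = 0*(-15/7) = 0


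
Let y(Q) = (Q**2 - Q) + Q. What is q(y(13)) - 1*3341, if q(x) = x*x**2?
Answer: 4823468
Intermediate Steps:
y(Q) = Q**2
q(x) = x**3
q(y(13)) - 1*3341 = (13**2)**3 - 1*3341 = 169**3 - 3341 = 4826809 - 3341 = 4823468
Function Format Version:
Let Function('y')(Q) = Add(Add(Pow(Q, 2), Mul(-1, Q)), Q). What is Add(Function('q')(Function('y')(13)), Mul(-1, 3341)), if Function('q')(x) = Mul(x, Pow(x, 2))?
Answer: 4823468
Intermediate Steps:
Function('y')(Q) = Pow(Q, 2)
Function('q')(x) = Pow(x, 3)
Add(Function('q')(Function('y')(13)), Mul(-1, 3341)) = Add(Pow(Pow(13, 2), 3), Mul(-1, 3341)) = Add(Pow(169, 3), -3341) = Add(4826809, -3341) = 4823468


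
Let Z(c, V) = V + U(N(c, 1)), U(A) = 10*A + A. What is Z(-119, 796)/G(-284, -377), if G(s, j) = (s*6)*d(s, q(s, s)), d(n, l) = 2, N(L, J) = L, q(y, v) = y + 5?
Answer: 171/1136 ≈ 0.15053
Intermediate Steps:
q(y, v) = 5 + y
U(A) = 11*A
G(s, j) = 12*s (G(s, j) = (s*6)*2 = (6*s)*2 = 12*s)
Z(c, V) = V + 11*c
Z(-119, 796)/G(-284, -377) = (796 + 11*(-119))/((12*(-284))) = (796 - 1309)/(-3408) = -513*(-1/3408) = 171/1136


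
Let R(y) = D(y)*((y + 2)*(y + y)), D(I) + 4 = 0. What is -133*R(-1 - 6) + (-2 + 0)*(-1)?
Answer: 37242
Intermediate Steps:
D(I) = -4 (D(I) = -4 + 0 = -4)
R(y) = -8*y*(2 + y) (R(y) = -4*(y + 2)*(y + y) = -4*(2 + y)*2*y = -8*y*(2 + y))
-133*R(-1 - 6) + (-2 + 0)*(-1) = -(-1064)*(-1 - 6)*(2 + (-1 - 6)) + (-2 + 0)*(-1) = -(-1064)*(-7)*(2 - 7) - 2*(-1) = -(-1064)*(-7)*(-5) + 2 = -133*(-280) + 2 = 37240 + 2 = 37242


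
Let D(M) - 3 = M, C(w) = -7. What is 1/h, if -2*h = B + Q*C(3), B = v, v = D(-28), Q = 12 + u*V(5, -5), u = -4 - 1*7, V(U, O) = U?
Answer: -1/138 ≈ -0.0072464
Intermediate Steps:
u = -11 (u = -4 - 7 = -11)
D(M) = 3 + M
Q = -43 (Q = 12 - 11*5 = 12 - 55 = -43)
v = -25 (v = 3 - 28 = -25)
B = -25
h = -138 (h = -(-25 - 43*(-7))/2 = -(-25 + 301)/2 = -1/2*276 = -138)
1/h = 1/(-138) = -1/138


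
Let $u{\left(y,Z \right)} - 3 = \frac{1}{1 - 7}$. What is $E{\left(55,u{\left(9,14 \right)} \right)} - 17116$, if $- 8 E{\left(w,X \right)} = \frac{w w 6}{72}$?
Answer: $- \frac{1646161}{96} \approx -17148.0$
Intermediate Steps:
$u{\left(y,Z \right)} = \frac{17}{6}$ ($u{\left(y,Z \right)} = 3 + \frac{1}{1 - 7} = 3 + \frac{1}{-6} = 3 - \frac{1}{6} = \frac{17}{6}$)
$E{\left(w,X \right)} = - \frac{w^{2}}{96}$ ($E{\left(w,X \right)} = - \frac{w w 6 \cdot \frac{1}{72}}{8} = - \frac{w^{2} \cdot 6 \cdot \frac{1}{72}}{8} = - \frac{6 w^{2} \cdot \frac{1}{72}}{8} = - \frac{\frac{1}{12} w^{2}}{8} = - \frac{w^{2}}{96}$)
$E{\left(55,u{\left(9,14 \right)} \right)} - 17116 = - \frac{55^{2}}{96} - 17116 = \left(- \frac{1}{96}\right) 3025 - 17116 = - \frac{3025}{96} - 17116 = - \frac{1646161}{96}$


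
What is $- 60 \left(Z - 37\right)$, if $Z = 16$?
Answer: $1260$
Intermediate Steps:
$- 60 \left(Z - 37\right) = - 60 \left(16 - 37\right) = \left(-60\right) \left(-21\right) = 1260$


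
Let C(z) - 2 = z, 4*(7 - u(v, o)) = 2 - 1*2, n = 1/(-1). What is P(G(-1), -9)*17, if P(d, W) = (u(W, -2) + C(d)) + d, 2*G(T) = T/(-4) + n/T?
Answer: 697/4 ≈ 174.25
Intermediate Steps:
n = -1
u(v, o) = 7 (u(v, o) = 7 - (2 - 1*2)/4 = 7 - (2 - 2)/4 = 7 - ¼*0 = 7 + 0 = 7)
G(T) = -1/(2*T) - T/8 (G(T) = (T/(-4) - 1/T)/2 = (T*(-¼) - 1/T)/2 = (-T/4 - 1/T)/2 = (-1/T - T/4)/2 = -1/(2*T) - T/8)
C(z) = 2 + z
P(d, W) = 9 + 2*d (P(d, W) = (7 + (2 + d)) + d = (9 + d) + d = 9 + 2*d)
P(G(-1), -9)*17 = (9 + 2*((⅛)*(-4 - 1*(-1)²)/(-1)))*17 = (9 + 2*((⅛)*(-1)*(-4 - 1*1)))*17 = (9 + 2*((⅛)*(-1)*(-4 - 1)))*17 = (9 + 2*((⅛)*(-1)*(-5)))*17 = (9 + 2*(5/8))*17 = (9 + 5/4)*17 = (41/4)*17 = 697/4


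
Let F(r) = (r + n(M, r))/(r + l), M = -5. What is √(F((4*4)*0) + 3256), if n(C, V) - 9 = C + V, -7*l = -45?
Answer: 2*√183185/15 ≈ 57.067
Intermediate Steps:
l = 45/7 (l = -⅐*(-45) = 45/7 ≈ 6.4286)
n(C, V) = 9 + C + V (n(C, V) = 9 + (C + V) = 9 + C + V)
F(r) = (4 + 2*r)/(45/7 + r) (F(r) = (r + (9 - 5 + r))/(r + 45/7) = (r + (4 + r))/(45/7 + r) = (4 + 2*r)/(45/7 + r))
√(F((4*4)*0) + 3256) = √(14*(2 + (4*4)*0)/(45 + 7*((4*4)*0)) + 3256) = √(14*(2 + 16*0)/(45 + 7*(16*0)) + 3256) = √(14*(2 + 0)/(45 + 7*0) + 3256) = √(14*2/(45 + 0) + 3256) = √(14*2/45 + 3256) = √(14*(1/45)*2 + 3256) = √(28/45 + 3256) = √(146548/45) = 2*√183185/15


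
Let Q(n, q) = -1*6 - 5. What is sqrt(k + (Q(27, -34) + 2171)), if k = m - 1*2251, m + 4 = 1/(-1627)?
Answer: 3*I*sqrt(27942098)/1627 ≈ 9.7468*I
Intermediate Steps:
m = -6509/1627 (m = -4 + 1/(-1627) = -4 - 1/1627 = -6509/1627 ≈ -4.0006)
Q(n, q) = -11 (Q(n, q) = -6 - 5 = -11)
k = -3668886/1627 (k = -6509/1627 - 1*2251 = -6509/1627 - 2251 = -3668886/1627 ≈ -2255.0)
sqrt(k + (Q(27, -34) + 2171)) = sqrt(-3668886/1627 + (-11 + 2171)) = sqrt(-3668886/1627 + 2160) = sqrt(-154566/1627) = 3*I*sqrt(27942098)/1627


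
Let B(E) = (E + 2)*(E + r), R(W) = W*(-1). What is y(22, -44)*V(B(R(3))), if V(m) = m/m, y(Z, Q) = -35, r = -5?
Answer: -35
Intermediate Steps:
R(W) = -W
B(E) = (-5 + E)*(2 + E) (B(E) = (E + 2)*(E - 5) = (2 + E)*(-5 + E) = (-5 + E)*(2 + E))
V(m) = 1
y(22, -44)*V(B(R(3))) = -35*1 = -35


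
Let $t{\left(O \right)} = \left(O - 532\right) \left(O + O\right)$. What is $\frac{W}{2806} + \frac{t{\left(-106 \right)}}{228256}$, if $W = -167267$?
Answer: $- \frac{2362510501}{40030396} \approx -59.018$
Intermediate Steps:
$t{\left(O \right)} = 2 O \left(-532 + O\right)$ ($t{\left(O \right)} = \left(-532 + O\right) 2 O = 2 O \left(-532 + O\right)$)
$\frac{W}{2806} + \frac{t{\left(-106 \right)}}{228256} = - \frac{167267}{2806} + \frac{2 \left(-106\right) \left(-532 - 106\right)}{228256} = \left(-167267\right) \frac{1}{2806} + 2 \left(-106\right) \left(-638\right) \frac{1}{228256} = - \frac{167267}{2806} + 135256 \cdot \frac{1}{228256} = - \frac{167267}{2806} + \frac{16907}{28532} = - \frac{2362510501}{40030396}$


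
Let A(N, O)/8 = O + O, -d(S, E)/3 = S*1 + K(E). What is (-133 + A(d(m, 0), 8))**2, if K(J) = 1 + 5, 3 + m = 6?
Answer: 25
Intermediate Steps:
m = 3 (m = -3 + 6 = 3)
K(J) = 6
d(S, E) = -18 - 3*S (d(S, E) = -3*(S*1 + 6) = -3*(S + 6) = -3*(6 + S) = -18 - 3*S)
A(N, O) = 16*O (A(N, O) = 8*(O + O) = 8*(2*O) = 16*O)
(-133 + A(d(m, 0), 8))**2 = (-133 + 16*8)**2 = (-133 + 128)**2 = (-5)**2 = 25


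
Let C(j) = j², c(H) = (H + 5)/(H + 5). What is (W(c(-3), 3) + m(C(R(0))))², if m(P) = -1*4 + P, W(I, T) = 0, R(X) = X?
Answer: 16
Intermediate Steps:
c(H) = 1 (c(H) = (5 + H)/(5 + H) = 1)
m(P) = -4 + P
(W(c(-3), 3) + m(C(R(0))))² = (0 + (-4 + 0²))² = (0 + (-4 + 0))² = (0 - 4)² = (-4)² = 16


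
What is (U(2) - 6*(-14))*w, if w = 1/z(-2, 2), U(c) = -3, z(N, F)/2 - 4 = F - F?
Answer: 81/8 ≈ 10.125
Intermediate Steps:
z(N, F) = 8 (z(N, F) = 8 + 2*(F - F) = 8 + 2*0 = 8 + 0 = 8)
w = ⅛ (w = 1/8 = ⅛ ≈ 0.12500)
(U(2) - 6*(-14))*w = (-3 - 6*(-14))*(⅛) = (-3 + 84)*(⅛) = 81*(⅛) = 81/8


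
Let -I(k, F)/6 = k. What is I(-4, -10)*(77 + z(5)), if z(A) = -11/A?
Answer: 8976/5 ≈ 1795.2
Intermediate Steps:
I(k, F) = -6*k
I(-4, -10)*(77 + z(5)) = (-6*(-4))*(77 - 11/5) = 24*(77 - 11*⅕) = 24*(77 - 11/5) = 24*(374/5) = 8976/5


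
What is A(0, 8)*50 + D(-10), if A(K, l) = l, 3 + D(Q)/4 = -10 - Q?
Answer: 388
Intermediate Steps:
D(Q) = -52 - 4*Q (D(Q) = -12 + 4*(-10 - Q) = -12 + (-40 - 4*Q) = -52 - 4*Q)
A(0, 8)*50 + D(-10) = 8*50 + (-52 - 4*(-10)) = 400 + (-52 + 40) = 400 - 12 = 388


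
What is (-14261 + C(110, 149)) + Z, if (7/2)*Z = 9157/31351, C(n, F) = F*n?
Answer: 467242267/219457 ≈ 2129.1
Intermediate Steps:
Z = 18314/219457 (Z = 2*(9157/31351)/7 = 2*(9157*(1/31351))/7 = (2/7)*(9157/31351) = 18314/219457 ≈ 0.083451)
(-14261 + C(110, 149)) + Z = (-14261 + 149*110) + 18314/219457 = (-14261 + 16390) + 18314/219457 = 2129 + 18314/219457 = 467242267/219457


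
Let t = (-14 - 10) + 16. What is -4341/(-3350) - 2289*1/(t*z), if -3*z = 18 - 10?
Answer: -11363313/107200 ≈ -106.00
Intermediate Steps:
t = -8 (t = -24 + 16 = -8)
z = -8/3 (z = -(18 - 10)/3 = -⅓*8 = -8/3 ≈ -2.6667)
-4341/(-3350) - 2289*1/(t*z) = -4341/(-3350) - 2289/((-8*(-8/3))) = -4341*(-1/3350) - 2289/64/3 = 4341/3350 - 2289*3/64 = 4341/3350 - 6867/64 = -11363313/107200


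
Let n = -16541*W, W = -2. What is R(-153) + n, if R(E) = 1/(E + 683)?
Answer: 17533461/530 ≈ 33082.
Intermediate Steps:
n = 33082 (n = -16541*(-2) = 33082)
R(E) = 1/(683 + E)
R(-153) + n = 1/(683 - 153) + 33082 = 1/530 + 33082 = 17533461/530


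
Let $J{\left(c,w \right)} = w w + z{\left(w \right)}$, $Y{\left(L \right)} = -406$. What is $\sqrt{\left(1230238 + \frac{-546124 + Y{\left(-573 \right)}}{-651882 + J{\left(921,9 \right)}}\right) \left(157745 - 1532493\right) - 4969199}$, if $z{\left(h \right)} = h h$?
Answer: $\frac{5 i \sqrt{17958742048320668934}}{16293} \approx 1.3005 \cdot 10^{6} i$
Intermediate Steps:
$z{\left(h \right)} = h^{2}$
$J{\left(c,w \right)} = 2 w^{2}$ ($J{\left(c,w \right)} = w w + w^{2} = w^{2} + w^{2} = 2 w^{2}$)
$\sqrt{\left(1230238 + \frac{-546124 + Y{\left(-573 \right)}}{-651882 + J{\left(921,9 \right)}}\right) \left(157745 - 1532493\right) - 4969199} = \sqrt{\left(1230238 + \frac{-546124 - 406}{-651882 + 2 \cdot 9^{2}}\right) \left(157745 - 1532493\right) - 4969199} = \sqrt{\left(1230238 - \frac{546530}{-651882 + 2 \cdot 81}\right) \left(-1374748\right) - 4969199} = \sqrt{\left(1230238 - \frac{546530}{-651882 + 162}\right) \left(-1374748\right) - 4969199} = \sqrt{\left(1230238 - \frac{546530}{-651720}\right) \left(-1374748\right) - 4969199} = \sqrt{\left(1230238 - - \frac{54653}{65172}\right) \left(-1374748\right) - 4969199} = \sqrt{\left(1230238 + \frac{54653}{65172}\right) \left(-1374748\right) - 4969199} = \sqrt{\frac{80177125589}{65172} \left(-1374748\right) - 4969199} = \sqrt{- \frac{27555835762306643}{16293} - 4969199} = \sqrt{- \frac{27555916725465950}{16293}} = \frac{5 i \sqrt{17958742048320668934}}{16293}$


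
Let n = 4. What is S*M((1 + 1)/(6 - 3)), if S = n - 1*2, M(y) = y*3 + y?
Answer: 16/3 ≈ 5.3333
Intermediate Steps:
M(y) = 4*y (M(y) = 3*y + y = 4*y)
S = 2 (S = 4 - 1*2 = 4 - 2 = 2)
S*M((1 + 1)/(6 - 3)) = 2*(4*((1 + 1)/(6 - 3))) = 2*(4*(2/3)) = 2*(4*(2*(⅓))) = 2*(4*(⅔)) = 2*(8/3) = 16/3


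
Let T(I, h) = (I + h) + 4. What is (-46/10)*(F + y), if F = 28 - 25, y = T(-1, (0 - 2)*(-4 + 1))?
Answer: -276/5 ≈ -55.200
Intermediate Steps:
T(I, h) = 4 + I + h
y = 9 (y = 4 - 1 + (0 - 2)*(-4 + 1) = 4 - 1 - 2*(-3) = 4 - 1 + 6 = 9)
F = 3
(-46/10)*(F + y) = (-46/10)*(3 + 9) = -46*⅒*12 = -23/5*12 = -276/5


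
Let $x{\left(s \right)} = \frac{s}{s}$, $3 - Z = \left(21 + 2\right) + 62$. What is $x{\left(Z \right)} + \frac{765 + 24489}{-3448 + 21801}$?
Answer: $\frac{43607}{18353} \approx 2.376$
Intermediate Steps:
$Z = -82$ ($Z = 3 - \left(\left(21 + 2\right) + 62\right) = 3 - \left(23 + 62\right) = 3 - 85 = -82$)
$x{\left(s \right)} = 1$
$x{\left(Z \right)} + \frac{765 + 24489}{-3448 + 21801} = 1 + \frac{765 + 24489}{-3448 + 21801} = 1 + \frac{25254}{18353} = \frac{43607}{18353}$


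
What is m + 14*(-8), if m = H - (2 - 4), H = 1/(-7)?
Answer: -771/7 ≈ -110.14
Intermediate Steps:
H = -⅐ ≈ -0.14286
m = 13/7 (m = -⅐ - (2 - 4) = -⅐ - 1*(-2) = -⅐ + 2 = 13/7 ≈ 1.8571)
m + 14*(-8) = 13/7 + 14*(-8) = 13/7 - 112 = -771/7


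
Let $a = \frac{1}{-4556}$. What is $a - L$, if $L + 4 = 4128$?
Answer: $- \frac{18788945}{4556} \approx -4124.0$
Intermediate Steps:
$L = 4124$ ($L = -4 + 4128 = 4124$)
$a = - \frac{1}{4556} \approx -0.00021949$
$a - L = - \frac{1}{4556} - 4124 = - \frac{18788945}{4556}$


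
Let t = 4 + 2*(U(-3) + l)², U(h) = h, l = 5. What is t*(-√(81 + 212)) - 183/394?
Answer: -183/394 - 12*√293 ≈ -205.87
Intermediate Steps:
t = 12 (t = 4 + 2*(-3 + 5)² = 4 + 2*2² = 4 + 2*4 = 4 + 8 = 12)
t*(-√(81 + 212)) - 183/394 = 12*(-√(81 + 212)) - 183/394 = 12*(-√293) - 183*1/394 = -12*√293 - 183/394 = -183/394 - 12*√293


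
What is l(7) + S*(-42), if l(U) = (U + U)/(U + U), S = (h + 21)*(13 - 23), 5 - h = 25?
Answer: 421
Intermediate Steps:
h = -20 (h = 5 - 1*25 = 5 - 25 = -20)
S = -10 (S = (-20 + 21)*(13 - 23) = 1*(-10) = -10)
l(U) = 1 (l(U) = (2*U)/((2*U)) = (2*U)*(1/(2*U)) = 1)
l(7) + S*(-42) = 1 - 10*(-42) = 1 + 420 = 421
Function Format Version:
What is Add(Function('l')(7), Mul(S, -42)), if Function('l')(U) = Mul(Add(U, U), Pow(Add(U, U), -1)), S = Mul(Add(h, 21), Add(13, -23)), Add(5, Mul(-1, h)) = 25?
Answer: 421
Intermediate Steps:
h = -20 (h = Add(5, Mul(-1, 25)) = Add(5, -25) = -20)
S = -10 (S = Mul(Add(-20, 21), Add(13, -23)) = Mul(1, -10) = -10)
Function('l')(U) = 1 (Function('l')(U) = Mul(Mul(2, U), Pow(Mul(2, U), -1)) = Mul(Mul(2, U), Mul(Rational(1, 2), Pow(U, -1))) = 1)
Add(Function('l')(7), Mul(S, -42)) = Add(1, Mul(-10, -42)) = Add(1, 420) = 421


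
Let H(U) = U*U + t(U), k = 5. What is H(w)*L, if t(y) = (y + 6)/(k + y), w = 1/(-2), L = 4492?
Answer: 59519/9 ≈ 6613.2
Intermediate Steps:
w = -1/2 ≈ -0.50000
t(y) = (6 + y)/(5 + y) (t(y) = (y + 6)/(5 + y) = (6 + y)/(5 + y))
H(U) = U**2 + (6 + U)/(5 + U) (H(U) = U*U + (6 + U)/(5 + U) = U**2 + (6 + U)/(5 + U))
H(w)*L = ((6 - 1/2 + (-1/2)**2*(5 - 1/2))/(5 - 1/2))*4492 = ((6 - 1/2 + (1/4)*(9/2))/(9/2))*4492 = (2*(6 - 1/2 + 9/8)/9)*4492 = ((2/9)*(53/8))*4492 = (53/36)*4492 = 59519/9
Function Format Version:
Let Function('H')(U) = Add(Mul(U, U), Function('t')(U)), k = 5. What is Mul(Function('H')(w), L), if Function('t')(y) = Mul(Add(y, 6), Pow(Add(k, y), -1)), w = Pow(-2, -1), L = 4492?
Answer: Rational(59519, 9) ≈ 6613.2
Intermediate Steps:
w = Rational(-1, 2) ≈ -0.50000
Function('t')(y) = Mul(Pow(Add(5, y), -1), Add(6, y)) (Function('t')(y) = Mul(Add(y, 6), Pow(Add(5, y), -1)) = Mul(Add(6, y), Pow(Add(5, y), -1)) = Mul(Pow(Add(5, y), -1), Add(6, y)))
Function('H')(U) = Add(Pow(U, 2), Mul(Pow(Add(5, U), -1), Add(6, U))) (Function('H')(U) = Add(Mul(U, U), Mul(Pow(Add(5, U), -1), Add(6, U))) = Add(Pow(U, 2), Mul(Pow(Add(5, U), -1), Add(6, U))))
Mul(Function('H')(w), L) = Mul(Mul(Pow(Add(5, Rational(-1, 2)), -1), Add(6, Rational(-1, 2), Mul(Pow(Rational(-1, 2), 2), Add(5, Rational(-1, 2))))), 4492) = Mul(Mul(Pow(Rational(9, 2), -1), Add(6, Rational(-1, 2), Mul(Rational(1, 4), Rational(9, 2)))), 4492) = Mul(Mul(Rational(2, 9), Add(6, Rational(-1, 2), Rational(9, 8))), 4492) = Mul(Mul(Rational(2, 9), Rational(53, 8)), 4492) = Mul(Rational(53, 36), 4492) = Rational(59519, 9)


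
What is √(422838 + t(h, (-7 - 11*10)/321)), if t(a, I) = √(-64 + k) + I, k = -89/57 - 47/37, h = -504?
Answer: √(21532494772769409 + 48291882*I*√74314833)/225663 ≈ 650.26 + 0.006286*I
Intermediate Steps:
k = -5972/2109 (k = -89*1/57 - 47*1/37 = -89/57 - 47/37 = -5972/2109 ≈ -2.8317)
t(a, I) = I + 2*I*√74314833/2109 (t(a, I) = √(-64 - 5972/2109) + I = √(-140948/2109) + I = 2*I*√74314833/2109 + I = I + 2*I*√74314833/2109)
√(422838 + t(h, (-7 - 11*10)/321)) = √(422838 + ((-7 - 11*10)/321 + 2*I*√74314833/2109)) = √(422838 + ((-7 - 110)*(1/321) + 2*I*√74314833/2109)) = √(422838 + (-117*1/321 + 2*I*√74314833/2109)) = √(422838 + (-39/107 + 2*I*√74314833/2109)) = √(45243627/107 + 2*I*√74314833/2109)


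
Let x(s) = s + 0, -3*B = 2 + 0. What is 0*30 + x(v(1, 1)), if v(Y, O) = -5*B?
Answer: 10/3 ≈ 3.3333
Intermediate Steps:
B = -2/3 (B = -(2 + 0)/3 = -1/3*2 = -2/3 ≈ -0.66667)
v(Y, O) = 10/3 (v(Y, O) = -5*(-2/3) = 10/3)
x(s) = s
0*30 + x(v(1, 1)) = 0*30 + 10/3 = 0 + 10/3 = 10/3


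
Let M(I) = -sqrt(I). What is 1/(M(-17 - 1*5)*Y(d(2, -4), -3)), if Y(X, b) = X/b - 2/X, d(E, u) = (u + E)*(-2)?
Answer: -3*I*sqrt(22)/121 ≈ -0.11629*I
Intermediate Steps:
d(E, u) = -2*E - 2*u (d(E, u) = (E + u)*(-2) = -2*E - 2*u)
Y(X, b) = -2/X + X/b
1/(M(-17 - 1*5)*Y(d(2, -4), -3)) = 1/((-sqrt(-17 - 1*5))*(-2/(-2*2 - 2*(-4)) + (-2*2 - 2*(-4))/(-3))) = 1/((-sqrt(-17 - 5))*(-2/(-4 + 8) + (-4 + 8)*(-1/3))) = 1/((-sqrt(-22))*(-2/4 + 4*(-1/3))) = 1/((-I*sqrt(22))*(-2*1/4 - 4/3)) = 1/((-I*sqrt(22))*(-1/2 - 4/3)) = 1/(-I*sqrt(22)*(-11/6)) = 1/(11*I*sqrt(22)/6) = -3*I*sqrt(22)/121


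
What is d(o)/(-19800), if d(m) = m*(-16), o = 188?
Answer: 376/2475 ≈ 0.15192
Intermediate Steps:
d(m) = -16*m
d(o)/(-19800) = -16*188/(-19800) = -3008*(-1/19800) = 376/2475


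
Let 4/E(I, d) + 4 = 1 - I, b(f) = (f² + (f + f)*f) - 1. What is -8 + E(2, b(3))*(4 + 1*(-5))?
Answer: -36/5 ≈ -7.2000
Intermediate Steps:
b(f) = -1 + 3*f² (b(f) = (f² + (2*f)*f) - 1 = (f² + 2*f²) - 1 = 3*f² - 1 = -1 + 3*f²)
E(I, d) = 4/(-3 - I) (E(I, d) = 4/(-4 + (1 - I)) = 4/(-3 - I))
-8 + E(2, b(3))*(4 + 1*(-5)) = -8 + (-4/(3 + 2))*(4 + 1*(-5)) = -8 + (-4/5)*(4 - 5) = -8 - 4*⅕*(-1) = -8 - ⅘*(-1) = -8 + ⅘ = -36/5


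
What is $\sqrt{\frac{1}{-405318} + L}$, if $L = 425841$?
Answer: $\frac{\sqrt{69958301212119966}}{405318} \approx 652.56$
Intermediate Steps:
$\sqrt{\frac{1}{-405318} + L} = \sqrt{\frac{1}{-405318} + 425841} = \sqrt{- \frac{1}{405318} + 425841} = \sqrt{\frac{172601022437}{405318}} = \frac{\sqrt{69958301212119966}}{405318}$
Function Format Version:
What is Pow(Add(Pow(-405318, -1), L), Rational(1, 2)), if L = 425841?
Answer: Mul(Rational(1, 405318), Pow(69958301212119966, Rational(1, 2))) ≈ 652.56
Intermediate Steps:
Pow(Add(Pow(-405318, -1), L), Rational(1, 2)) = Pow(Add(Pow(-405318, -1), 425841), Rational(1, 2)) = Pow(Add(Rational(-1, 405318), 425841), Rational(1, 2)) = Pow(Rational(172601022437, 405318), Rational(1, 2)) = Mul(Rational(1, 405318), Pow(69958301212119966, Rational(1, 2)))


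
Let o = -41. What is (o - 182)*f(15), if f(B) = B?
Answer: -3345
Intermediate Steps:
(o - 182)*f(15) = (-41 - 182)*15 = -223*15 = -3345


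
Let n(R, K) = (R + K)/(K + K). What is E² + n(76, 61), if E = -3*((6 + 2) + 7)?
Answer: 247187/122 ≈ 2026.1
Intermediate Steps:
E = -45 (E = -3*(8 + 7) = -3*15 = -45)
n(R, K) = (K + R)/(2*K) (n(R, K) = (K + R)/((2*K)) = (K + R)*(1/(2*K)) = (K + R)/(2*K))
E² + n(76, 61) = (-45)² + (½)*(61 + 76)/61 = 2025 + (½)*(1/61)*137 = 2025 + 137/122 = 247187/122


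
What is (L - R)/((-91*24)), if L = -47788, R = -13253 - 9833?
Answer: 4117/364 ≈ 11.310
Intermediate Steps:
R = -23086
(L - R)/((-91*24)) = (-47788 - 1*(-23086))/((-91*24)) = (-47788 + 23086)/(-2184) = -24702*(-1/2184) = 4117/364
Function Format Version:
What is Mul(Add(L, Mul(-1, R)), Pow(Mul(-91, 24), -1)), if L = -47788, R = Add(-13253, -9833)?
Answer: Rational(4117, 364) ≈ 11.310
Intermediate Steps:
R = -23086
Mul(Add(L, Mul(-1, R)), Pow(Mul(-91, 24), -1)) = Mul(Add(-47788, Mul(-1, -23086)), Pow(Mul(-91, 24), -1)) = Mul(Add(-47788, 23086), Pow(-2184, -1)) = Mul(-24702, Rational(-1, 2184)) = Rational(4117, 364)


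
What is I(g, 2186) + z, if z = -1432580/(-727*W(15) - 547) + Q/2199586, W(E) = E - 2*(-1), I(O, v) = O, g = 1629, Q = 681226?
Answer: 12350923432700/7096964229 ≈ 1740.3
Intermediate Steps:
W(E) = 2 + E (W(E) = E + 2 = 2 + E)
z = 789968703659/7096964229 (z = -1432580/(-727*(2 + 15) - 547) + 681226/2199586 = -1432580/(-727*17 - 547) + 681226*(1/2199586) = -1432580/(-12359 - 547) + 340613/1099793 = -1432580/(-12906) + 340613/1099793 = -1432580*(-1/12906) + 340613/1099793 = 716290/6453 + 340613/1099793 = 789968703659/7096964229 ≈ 111.31)
I(g, 2186) + z = 1629 + 789968703659/7096964229 = 12350923432700/7096964229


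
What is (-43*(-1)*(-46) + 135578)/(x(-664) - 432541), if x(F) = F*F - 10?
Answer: 26720/1669 ≈ 16.010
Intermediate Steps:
x(F) = -10 + F² (x(F) = F² - 10 = -10 + F²)
(-43*(-1)*(-46) + 135578)/(x(-664) - 432541) = (-43*(-1)*(-46) + 135578)/((-10 + (-664)²) - 432541) = (43*(-46) + 135578)/((-10 + 440896) - 432541) = (-1978 + 135578)/(440886 - 432541) = 133600/8345 = 133600*(1/8345) = 26720/1669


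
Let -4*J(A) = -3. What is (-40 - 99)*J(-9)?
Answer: -417/4 ≈ -104.25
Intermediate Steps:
J(A) = ¾ (J(A) = -¼*(-3) = ¾)
(-40 - 99)*J(-9) = (-40 - 99)*(¾) = -139*¾ = -417/4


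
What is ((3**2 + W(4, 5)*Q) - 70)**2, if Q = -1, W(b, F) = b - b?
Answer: 3721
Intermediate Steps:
W(b, F) = 0
((3**2 + W(4, 5)*Q) - 70)**2 = ((3**2 + 0*(-1)) - 70)**2 = ((9 + 0) - 70)**2 = (9 - 70)**2 = (-61)**2 = 3721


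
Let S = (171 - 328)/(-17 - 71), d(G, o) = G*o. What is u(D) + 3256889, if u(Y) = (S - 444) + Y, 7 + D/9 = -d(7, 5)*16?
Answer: 286118253/88 ≈ 3.2513e+6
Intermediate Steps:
D = -5103 (D = -63 + 9*(-7*5*16) = -63 + 9*(-35*16) = -63 + 9*(-1*560) = -63 + 9*(-560) = -63 - 5040 = -5103)
S = 157/88 (S = -157/(-88) = -157*(-1/88) = 157/88 ≈ 1.7841)
u(Y) = -38915/88 + Y (u(Y) = (157/88 - 444) + Y = -38915/88 + Y)
u(D) + 3256889 = (-38915/88 - 5103) + 3256889 = -487979/88 + 3256889 = 286118253/88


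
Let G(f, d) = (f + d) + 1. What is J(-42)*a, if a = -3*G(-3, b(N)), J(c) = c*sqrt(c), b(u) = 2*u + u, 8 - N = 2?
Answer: 2016*I*sqrt(42) ≈ 13065.0*I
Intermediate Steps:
N = 6 (N = 8 - 1*2 = 8 - 2 = 6)
b(u) = 3*u
J(c) = c**(3/2)
G(f, d) = 1 + d + f (G(f, d) = (d + f) + 1 = 1 + d + f)
a = -48 (a = -3*(1 + 3*6 - 3) = -3*(1 + 18 - 3) = -3*16 = -48)
J(-42)*a = (-42)**(3/2)*(-48) = -42*I*sqrt(42)*(-48) = 2016*I*sqrt(42)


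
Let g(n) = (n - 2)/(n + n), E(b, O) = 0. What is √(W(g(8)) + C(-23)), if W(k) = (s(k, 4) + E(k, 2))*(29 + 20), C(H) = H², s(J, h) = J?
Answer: √8758/4 ≈ 23.396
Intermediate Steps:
g(n) = (-2 + n)/(2*n) (g(n) = (-2 + n)/((2*n)) = (-2 + n)*(1/(2*n)) = (-2 + n)/(2*n))
W(k) = 49*k (W(k) = (k + 0)*(29 + 20) = k*49 = 49*k)
√(W(g(8)) + C(-23)) = √(49*((½)*(-2 + 8)/8) + (-23)²) = √(49*((½)*(⅛)*6) + 529) = √(49*(3/8) + 529) = √(147/8 + 529) = √(4379/8) = √8758/4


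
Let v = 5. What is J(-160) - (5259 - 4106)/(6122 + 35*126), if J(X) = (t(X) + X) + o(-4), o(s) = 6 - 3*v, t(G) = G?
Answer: -3466181/10532 ≈ -329.11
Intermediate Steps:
o(s) = -9 (o(s) = 6 - 3*5 = 6 - 15 = -9)
J(X) = -9 + 2*X (J(X) = (X + X) - 9 = 2*X - 9 = -9 + 2*X)
J(-160) - (5259 - 4106)/(6122 + 35*126) = (-9 + 2*(-160)) - (5259 - 4106)/(6122 + 35*126) = (-9 - 320) - 1153/(6122 + 4410) = -329 - 1153/10532 = -3466181/10532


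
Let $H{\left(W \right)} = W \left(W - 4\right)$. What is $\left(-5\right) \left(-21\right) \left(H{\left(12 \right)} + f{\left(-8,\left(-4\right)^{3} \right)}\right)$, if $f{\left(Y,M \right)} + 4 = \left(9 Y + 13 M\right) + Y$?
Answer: $-86100$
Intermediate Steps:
$f{\left(Y,M \right)} = -4 + 10 Y + 13 M$ ($f{\left(Y,M \right)} = -4 + \left(\left(9 Y + 13 M\right) + Y\right) = -4 + \left(10 Y + 13 M\right) = -4 + 10 Y + 13 M$)
$H{\left(W \right)} = W \left(-4 + W\right)$
$\left(-5\right) \left(-21\right) \left(H{\left(12 \right)} + f{\left(-8,\left(-4\right)^{3} \right)}\right) = \left(-5\right) \left(-21\right) \left(12 \left(-4 + 12\right) + \left(-4 + 10 \left(-8\right) + 13 \left(-4\right)^{3}\right)\right) = 105 \left(12 \cdot 8 - 916\right) = 105 \left(96 - 916\right) = 105 \left(-820\right) = -86100$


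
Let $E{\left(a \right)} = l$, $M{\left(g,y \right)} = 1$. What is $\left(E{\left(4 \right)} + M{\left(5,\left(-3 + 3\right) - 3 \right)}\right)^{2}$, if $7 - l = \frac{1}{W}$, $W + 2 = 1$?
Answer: $81$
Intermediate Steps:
$W = -1$ ($W = -2 + 1 = -1$)
$l = 8$ ($l = 7 - \frac{1}{-1} = 7 - -1 = 7 + 1 = 8$)
$E{\left(a \right)} = 8$
$\left(E{\left(4 \right)} + M{\left(5,\left(-3 + 3\right) - 3 \right)}\right)^{2} = \left(8 + 1\right)^{2} = 9^{2} = 81$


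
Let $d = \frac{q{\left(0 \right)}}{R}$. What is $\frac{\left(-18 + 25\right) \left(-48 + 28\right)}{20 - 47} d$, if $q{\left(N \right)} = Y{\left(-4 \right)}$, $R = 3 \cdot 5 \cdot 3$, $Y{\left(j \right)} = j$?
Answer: $- \frac{112}{243} \approx -0.46091$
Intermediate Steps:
$R = 45$ ($R = 15 \cdot 3 = 45$)
$q{\left(N \right)} = -4$
$d = - \frac{4}{45} \approx -0.088889$
$\frac{\left(-18 + 25\right) \left(-48 + 28\right)}{20 - 47} d = \frac{\left(-18 + 25\right) \left(-48 + 28\right)}{20 - 47} \left(- \frac{4}{45}\right) = \frac{7 \left(-20\right)}{20 - 47} \left(- \frac{4}{45}\right) = - \frac{140}{-27} \left(- \frac{4}{45}\right) = \left(-140\right) \left(- \frac{1}{27}\right) \left(- \frac{4}{45}\right) = \frac{140}{27} \left(- \frac{4}{45}\right) = - \frac{112}{243}$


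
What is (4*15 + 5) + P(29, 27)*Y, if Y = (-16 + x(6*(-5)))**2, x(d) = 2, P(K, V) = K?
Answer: 5749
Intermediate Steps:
Y = 196 (Y = (-16 + 2)**2 = (-14)**2 = 196)
(4*15 + 5) + P(29, 27)*Y = (4*15 + 5) + 29*196 = (60 + 5) + 5684 = 65 + 5684 = 5749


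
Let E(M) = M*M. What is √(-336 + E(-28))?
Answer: 8*√7 ≈ 21.166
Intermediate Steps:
E(M) = M²
√(-336 + E(-28)) = √(-336 + (-28)²) = √(-336 + 784) = √448 = 8*√7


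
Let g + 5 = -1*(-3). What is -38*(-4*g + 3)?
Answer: -418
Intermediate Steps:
g = -2 (g = -5 - 1*(-3) = -5 + 3 = -2)
-38*(-4*g + 3) = -38*(-4*(-2) + 3) = -38*(8 + 3) = -38*11 = -418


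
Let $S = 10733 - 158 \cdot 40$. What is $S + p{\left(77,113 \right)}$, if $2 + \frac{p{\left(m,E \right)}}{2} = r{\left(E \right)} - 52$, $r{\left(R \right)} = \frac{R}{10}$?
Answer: $\frac{21638}{5} \approx 4327.6$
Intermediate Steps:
$r{\left(R \right)} = \frac{R}{10}$ ($r{\left(R \right)} = R \frac{1}{10} = \frac{R}{10}$)
$p{\left(m,E \right)} = -108 + \frac{E}{5}$ ($p{\left(m,E \right)} = -4 + 2 \left(\frac{E}{10} - 52\right) = -4 + 2 \left(-52 + \frac{E}{10}\right) = -4 + \left(-104 + \frac{E}{5}\right) = -108 + \frac{E}{5}$)
$S = 4413$ ($S = 10733 - 6320 = 4413$)
$S + p{\left(77,113 \right)} = 4413 + \left(-108 + \frac{1}{5} \cdot 113\right) = 4413 + \left(-108 + \frac{113}{5}\right) = 4413 - \frac{427}{5} = \frac{21638}{5}$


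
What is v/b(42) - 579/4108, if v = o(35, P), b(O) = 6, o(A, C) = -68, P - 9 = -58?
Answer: -141409/12324 ≈ -11.474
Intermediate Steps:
P = -49 (P = 9 - 58 = -49)
v = -68
v/b(42) - 579/4108 = -68/6 - 579/4108 = -68*1/6 - 579*1/4108 = -34/3 - 579/4108 = -141409/12324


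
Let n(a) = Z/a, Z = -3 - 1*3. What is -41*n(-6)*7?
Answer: -287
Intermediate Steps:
Z = -6 (Z = -3 - 3 = -6)
n(a) = -6/a
-41*n(-6)*7 = -(-246)/(-6)*7 = -(-246)*(-1)/6*7 = -41*1*7 = -41*7 = -287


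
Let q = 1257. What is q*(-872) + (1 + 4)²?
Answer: -1096079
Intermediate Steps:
q*(-872) + (1 + 4)² = 1257*(-872) + (1 + 4)² = -1096104 + 5² = -1096104 + 25 = -1096079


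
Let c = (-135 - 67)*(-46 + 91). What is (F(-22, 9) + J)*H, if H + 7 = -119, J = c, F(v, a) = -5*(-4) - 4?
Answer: 1143324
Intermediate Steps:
F(v, a) = 16 (F(v, a) = 20 - 4 = 16)
c = -9090 (c = -202*45 = -9090)
J = -9090
H = -126 (H = -7 - 119 = -126)
(F(-22, 9) + J)*H = (16 - 9090)*(-126) = -9074*(-126) = 1143324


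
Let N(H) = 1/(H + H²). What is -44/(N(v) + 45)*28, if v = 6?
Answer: -51744/1891 ≈ -27.363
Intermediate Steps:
-44/(N(v) + 45)*28 = -44/(1/(6*(1 + 6)) + 45)*28 = -44/((⅙)/7 + 45)*28 = -44/((⅙)*(⅐) + 45)*28 = -44/(1/42 + 45)*28 = -44/1891/42*28 = -44*42/1891*28 = -1848/1891*28 = -51744/1891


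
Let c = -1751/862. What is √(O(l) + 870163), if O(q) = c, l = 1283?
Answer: √646567886810/862 ≈ 932.82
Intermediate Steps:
c = -1751/862 (c = -1751*1/862 = -1751/862 ≈ -2.0313)
O(q) = -1751/862
√(O(l) + 870163) = √(-1751/862 + 870163) = √(750078755/862) = √646567886810/862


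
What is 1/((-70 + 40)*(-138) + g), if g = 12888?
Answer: 1/17028 ≈ 5.8727e-5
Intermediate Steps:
1/((-70 + 40)*(-138) + g) = 1/((-70 + 40)*(-138) + 12888) = 1/(-30*(-138) + 12888) = 1/(4140 + 12888) = 1/17028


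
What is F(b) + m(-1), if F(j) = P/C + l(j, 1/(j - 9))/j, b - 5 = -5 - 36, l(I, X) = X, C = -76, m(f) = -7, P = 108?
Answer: -259181/30780 ≈ -8.4204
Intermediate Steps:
b = -36 (b = 5 + (-5 - 36) = 5 - 41 = -36)
F(j) = -27/19 + 1/(j*(-9 + j)) (F(j) = 108/(-76) + 1/((j - 9)*j) = 108*(-1/76) + 1/((-9 + j)*j) = -27/19 + 1/(j*(-9 + j)))
F(b) + m(-1) = (1/19)*(19 - 27*(-36)*(-9 - 36))/(-36*(-9 - 36)) - 7 = (1/19)*(-1/36)*(19 - 27*(-36)*(-45))/(-45) - 7 = (1/19)*(-1/36)*(-1/45)*(19 - 43740) - 7 = (1/19)*(-1/36)*(-1/45)*(-43721) - 7 = -43721/30780 - 7 = -259181/30780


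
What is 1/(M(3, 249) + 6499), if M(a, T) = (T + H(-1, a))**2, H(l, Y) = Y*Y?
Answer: 1/73063 ≈ 1.3687e-5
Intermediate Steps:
H(l, Y) = Y**2
M(a, T) = (T + a**2)**2
1/(M(3, 249) + 6499) = 1/((249 + 3**2)**2 + 6499) = 1/((249 + 9)**2 + 6499) = 1/(258**2 + 6499) = 1/(66564 + 6499) = 1/73063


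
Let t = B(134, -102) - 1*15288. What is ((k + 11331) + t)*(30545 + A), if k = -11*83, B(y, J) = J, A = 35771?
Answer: -329723152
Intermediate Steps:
k = -913
t = -15390 (t = -102 - 1*15288 = -102 - 15288 = -15390)
((k + 11331) + t)*(30545 + A) = ((-913 + 11331) - 15390)*(30545 + 35771) = (10418 - 15390)*66316 = -4972*66316 = -329723152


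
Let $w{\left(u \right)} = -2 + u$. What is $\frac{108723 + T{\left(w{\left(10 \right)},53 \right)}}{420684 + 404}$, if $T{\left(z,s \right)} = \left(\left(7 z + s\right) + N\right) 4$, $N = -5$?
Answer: $\frac{109139}{421088} \approx 0.25918$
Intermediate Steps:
$T{\left(z,s \right)} = -20 + 4 s + 28 z$ ($T{\left(z,s \right)} = \left(\left(7 z + s\right) - 5\right) 4 = \left(\left(s + 7 z\right) - 5\right) 4 = \left(-5 + s + 7 z\right) 4 = -20 + 4 s + 28 z$)
$\frac{108723 + T{\left(w{\left(10 \right)},53 \right)}}{420684 + 404} = \frac{108723 + \left(-20 + 4 \cdot 53 + 28 \left(-2 + 10\right)\right)}{420684 + 404} = \frac{108723 + \left(-20 + 212 + 28 \cdot 8\right)}{421088} = \left(108723 + \left(-20 + 212 + 224\right)\right) \frac{1}{421088} = \left(108723 + 416\right) \frac{1}{421088} = 109139 \cdot \frac{1}{421088} = \frac{109139}{421088}$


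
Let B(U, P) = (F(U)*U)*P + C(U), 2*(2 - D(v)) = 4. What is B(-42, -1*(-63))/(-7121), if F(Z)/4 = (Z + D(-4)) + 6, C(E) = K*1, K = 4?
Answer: -381028/7121 ≈ -53.508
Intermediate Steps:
C(E) = 4 (C(E) = 4*1 = 4)
D(v) = 0 (D(v) = 2 - ½*4 = 2 - 2 = 0)
F(Z) = 24 + 4*Z (F(Z) = 4*((Z + 0) + 6) = 4*(Z + 6) = 4*(6 + Z) = 24 + 4*Z)
B(U, P) = 4 + P*U*(24 + 4*U) (B(U, P) = ((24 + 4*U)*U)*P + 4 = (U*(24 + 4*U))*P + 4 = P*U*(24 + 4*U) + 4 = 4 + P*U*(24 + 4*U))
B(-42, -1*(-63))/(-7121) = (4 + 4*(-1*(-63))*(-42)*(6 - 42))/(-7121) = (4 + 4*63*(-42)*(-36))*(-1/7121) = (4 + 381024)*(-1/7121) = 381028*(-1/7121) = -381028/7121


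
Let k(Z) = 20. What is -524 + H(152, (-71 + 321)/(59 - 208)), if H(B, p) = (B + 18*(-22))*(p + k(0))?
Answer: -744196/149 ≈ -4994.6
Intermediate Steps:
H(B, p) = (-396 + B)*(20 + p) (H(B, p) = (B + 18*(-22))*(p + 20) = (B - 396)*(20 + p) = (-396 + B)*(20 + p))
-524 + H(152, (-71 + 321)/(59 - 208)) = -524 + (-7920 - 396*(-71 + 321)/(59 - 208) + 20*152 + 152*((-71 + 321)/(59 - 208))) = -524 + (-7920 - 99000/(-149) + 3040 + 152*(250/(-149))) = -524 + (-7920 - 99000*(-1)/149 + 3040 + 152*(250*(-1/149))) = -524 + (-7920 - 396*(-250/149) + 3040 + 152*(-250/149)) = -524 + (-7920 + 99000/149 + 3040 - 38000/149) = -524 - 666120/149 = -744196/149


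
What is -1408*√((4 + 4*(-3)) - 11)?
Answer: -1408*I*√19 ≈ -6137.3*I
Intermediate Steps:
-1408*√((4 + 4*(-3)) - 11) = -1408*√((4 - 12) - 11) = -1408*√(-8 - 11) = -1408*I*√19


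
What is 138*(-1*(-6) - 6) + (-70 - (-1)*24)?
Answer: -46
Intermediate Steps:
138*(-1*(-6) - 6) + (-70 - (-1)*24) = 138*(6 - 6) + (-70 - 1*(-24)) = 138*0 + (-70 + 24) = 0 - 46 = -46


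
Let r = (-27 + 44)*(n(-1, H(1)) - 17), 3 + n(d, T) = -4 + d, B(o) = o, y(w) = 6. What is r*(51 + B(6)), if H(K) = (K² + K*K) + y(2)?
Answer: -24225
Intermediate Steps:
H(K) = 6 + 2*K² (H(K) = (K² + K*K) + 6 = (K² + K²) + 6 = 2*K² + 6 = 6 + 2*K²)
n(d, T) = -7 + d (n(d, T) = -3 + (-4 + d) = -7 + d)
r = -425 (r = (-27 + 44)*((-7 - 1) - 17) = 17*(-8 - 17) = 17*(-25) = -425)
r*(51 + B(6)) = -425*(51 + 6) = -425*57 = -24225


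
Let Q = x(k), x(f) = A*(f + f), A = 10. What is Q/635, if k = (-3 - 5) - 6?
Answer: -56/127 ≈ -0.44094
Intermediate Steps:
k = -14 (k = -8 - 6 = -14)
x(f) = 20*f (x(f) = 10*(f + f) = 10*(2*f) = 20*f)
Q = -280 (Q = 20*(-14) = -280)
Q/635 = -280/635 = -280*1/635 = -56/127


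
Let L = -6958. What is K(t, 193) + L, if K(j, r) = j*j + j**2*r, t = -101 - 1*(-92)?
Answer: 8756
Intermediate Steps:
t = -9 (t = -101 + 92 = -9)
K(j, r) = j**2 + r*j**2
K(t, 193) + L = (-9)**2*(1 + 193) - 6958 = 81*194 - 6958 = 15714 - 6958 = 8756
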